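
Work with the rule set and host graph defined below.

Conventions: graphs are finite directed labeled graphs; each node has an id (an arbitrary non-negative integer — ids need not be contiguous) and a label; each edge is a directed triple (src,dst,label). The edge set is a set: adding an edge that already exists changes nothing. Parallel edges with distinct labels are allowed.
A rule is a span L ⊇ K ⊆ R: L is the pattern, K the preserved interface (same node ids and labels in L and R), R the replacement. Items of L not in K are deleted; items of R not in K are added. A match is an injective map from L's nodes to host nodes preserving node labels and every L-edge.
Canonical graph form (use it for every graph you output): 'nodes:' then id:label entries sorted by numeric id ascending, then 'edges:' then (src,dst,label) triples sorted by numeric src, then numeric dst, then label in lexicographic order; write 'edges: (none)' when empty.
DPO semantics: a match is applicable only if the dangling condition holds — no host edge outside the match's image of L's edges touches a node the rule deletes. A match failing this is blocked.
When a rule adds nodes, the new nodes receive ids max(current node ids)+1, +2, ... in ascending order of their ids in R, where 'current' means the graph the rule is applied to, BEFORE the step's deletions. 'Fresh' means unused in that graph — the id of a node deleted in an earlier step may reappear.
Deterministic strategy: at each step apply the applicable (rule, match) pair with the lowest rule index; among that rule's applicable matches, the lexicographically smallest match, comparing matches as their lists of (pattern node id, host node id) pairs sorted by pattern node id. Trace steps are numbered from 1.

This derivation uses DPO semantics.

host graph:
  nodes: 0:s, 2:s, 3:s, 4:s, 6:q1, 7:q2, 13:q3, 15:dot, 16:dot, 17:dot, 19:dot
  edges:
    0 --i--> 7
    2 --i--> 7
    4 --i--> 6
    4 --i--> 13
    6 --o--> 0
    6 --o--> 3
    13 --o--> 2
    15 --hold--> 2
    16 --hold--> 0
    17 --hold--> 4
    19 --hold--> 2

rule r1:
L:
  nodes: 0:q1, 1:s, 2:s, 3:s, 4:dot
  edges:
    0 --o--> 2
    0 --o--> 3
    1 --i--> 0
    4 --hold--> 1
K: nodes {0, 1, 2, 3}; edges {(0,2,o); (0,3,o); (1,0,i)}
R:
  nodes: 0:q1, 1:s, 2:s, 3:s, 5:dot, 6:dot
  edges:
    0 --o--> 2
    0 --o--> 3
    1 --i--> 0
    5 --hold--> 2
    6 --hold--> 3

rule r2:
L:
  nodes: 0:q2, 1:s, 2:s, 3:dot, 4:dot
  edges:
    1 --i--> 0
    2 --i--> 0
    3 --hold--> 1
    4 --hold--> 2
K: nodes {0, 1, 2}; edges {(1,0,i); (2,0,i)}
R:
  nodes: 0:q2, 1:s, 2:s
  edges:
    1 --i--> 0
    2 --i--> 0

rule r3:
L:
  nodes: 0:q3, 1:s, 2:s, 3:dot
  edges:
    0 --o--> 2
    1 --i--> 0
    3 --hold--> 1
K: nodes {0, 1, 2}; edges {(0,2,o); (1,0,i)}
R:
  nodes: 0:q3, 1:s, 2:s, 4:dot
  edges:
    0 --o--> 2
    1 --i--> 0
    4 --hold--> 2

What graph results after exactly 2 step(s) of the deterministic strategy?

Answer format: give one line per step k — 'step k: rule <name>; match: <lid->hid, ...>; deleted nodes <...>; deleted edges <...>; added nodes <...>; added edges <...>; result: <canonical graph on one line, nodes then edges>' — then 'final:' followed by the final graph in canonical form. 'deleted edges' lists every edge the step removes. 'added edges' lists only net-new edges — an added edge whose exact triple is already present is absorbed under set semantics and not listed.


step 1: rule r1; match: 0->6, 1->4, 2->0, 3->3, 4->17; deleted nodes 17; deleted edges (17,4,hold); added nodes 20, 21; added edges (20,0,hold); (21,3,hold); result: nodes: 0:s, 2:s, 3:s, 4:s, 6:q1, 7:q2, 13:q3, 15:dot, 16:dot, 19:dot, 20:dot, 21:dot edges: (0,7,i); (2,7,i); (4,6,i); (4,13,i); (6,0,o); (6,3,o); (13,2,o); (15,2,hold); (16,0,hold); (19,2,hold); (20,0,hold); (21,3,hold)
step 2: rule r2; match: 0->7, 1->0, 2->2, 3->16, 4->15; deleted nodes 15, 16; deleted edges (15,2,hold); (16,0,hold); added nodes (none); added edges (none); result: nodes: 0:s, 2:s, 3:s, 4:s, 6:q1, 7:q2, 13:q3, 19:dot, 20:dot, 21:dot edges: (0,7,i); (2,7,i); (4,6,i); (4,13,i); (6,0,o); (6,3,o); (13,2,o); (19,2,hold); (20,0,hold); (21,3,hold)
final:
nodes: 0:s, 2:s, 3:s, 4:s, 6:q1, 7:q2, 13:q3, 19:dot, 20:dot, 21:dot
edges: (0,7,i); (2,7,i); (4,6,i); (4,13,i); (6,0,o); (6,3,o); (13,2,o); (19,2,hold); (20,0,hold); (21,3,hold)


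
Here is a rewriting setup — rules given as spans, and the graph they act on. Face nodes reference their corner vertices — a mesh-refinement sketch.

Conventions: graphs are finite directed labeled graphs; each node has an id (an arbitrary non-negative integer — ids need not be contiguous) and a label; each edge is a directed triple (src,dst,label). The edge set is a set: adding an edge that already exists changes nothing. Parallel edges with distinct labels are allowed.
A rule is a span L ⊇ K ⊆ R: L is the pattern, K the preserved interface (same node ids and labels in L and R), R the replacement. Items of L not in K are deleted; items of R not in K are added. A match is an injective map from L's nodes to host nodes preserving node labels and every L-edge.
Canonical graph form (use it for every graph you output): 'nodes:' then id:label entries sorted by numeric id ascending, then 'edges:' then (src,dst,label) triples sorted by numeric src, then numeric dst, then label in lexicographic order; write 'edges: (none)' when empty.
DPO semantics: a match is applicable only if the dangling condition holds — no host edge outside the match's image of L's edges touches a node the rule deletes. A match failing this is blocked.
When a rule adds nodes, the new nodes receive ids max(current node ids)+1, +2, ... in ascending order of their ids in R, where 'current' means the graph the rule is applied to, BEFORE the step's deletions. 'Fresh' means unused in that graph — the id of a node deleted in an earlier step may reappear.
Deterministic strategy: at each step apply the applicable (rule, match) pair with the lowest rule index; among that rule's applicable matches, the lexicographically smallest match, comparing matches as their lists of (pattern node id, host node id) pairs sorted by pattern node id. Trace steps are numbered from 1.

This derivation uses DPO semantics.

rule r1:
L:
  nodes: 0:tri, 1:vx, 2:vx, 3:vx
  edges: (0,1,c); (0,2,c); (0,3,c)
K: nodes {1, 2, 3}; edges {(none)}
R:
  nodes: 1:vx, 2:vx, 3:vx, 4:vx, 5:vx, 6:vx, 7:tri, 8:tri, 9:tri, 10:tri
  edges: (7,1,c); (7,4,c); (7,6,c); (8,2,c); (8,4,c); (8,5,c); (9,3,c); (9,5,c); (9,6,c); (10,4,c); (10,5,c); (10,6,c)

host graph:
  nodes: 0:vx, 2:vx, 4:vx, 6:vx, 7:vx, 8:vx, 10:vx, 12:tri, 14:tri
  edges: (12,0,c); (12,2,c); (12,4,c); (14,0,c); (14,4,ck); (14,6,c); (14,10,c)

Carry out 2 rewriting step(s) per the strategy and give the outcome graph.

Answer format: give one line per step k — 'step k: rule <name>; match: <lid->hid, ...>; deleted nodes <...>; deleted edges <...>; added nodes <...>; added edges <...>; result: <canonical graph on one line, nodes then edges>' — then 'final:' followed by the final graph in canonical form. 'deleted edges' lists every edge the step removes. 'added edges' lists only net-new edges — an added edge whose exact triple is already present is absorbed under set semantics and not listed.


step 1: rule r1; match: 0->12, 1->0, 2->2, 3->4; deleted nodes 12; deleted edges (12,0,c); (12,2,c); (12,4,c); added nodes 15, 16, 17, 18, 19, 20, 21; added edges (18,0,c); (18,15,c); (18,17,c); (19,2,c); (19,15,c); (19,16,c); (20,4,c); (20,16,c); (20,17,c); (21,15,c); (21,16,c); (21,17,c); result: nodes: 0:vx, 2:vx, 4:vx, 6:vx, 7:vx, 8:vx, 10:vx, 14:tri, 15:vx, 16:vx, 17:vx, 18:tri, 19:tri, 20:tri, 21:tri edges: (14,0,c); (14,4,ck); (14,6,c); (14,10,c); (18,0,c); (18,15,c); (18,17,c); (19,2,c); (19,15,c); (19,16,c); (20,4,c); (20,16,c); (20,17,c); (21,15,c); (21,16,c); (21,17,c)
step 2: rule r1; match: 0->18, 1->0, 2->15, 3->17; deleted nodes 18; deleted edges (18,0,c); (18,15,c); (18,17,c); added nodes 22, 23, 24, 25, 26, 27, 28; added edges (25,0,c); (25,22,c); (25,24,c); (26,15,c); (26,22,c); (26,23,c); (27,17,c); (27,23,c); (27,24,c); (28,22,c); (28,23,c); (28,24,c); result: nodes: 0:vx, 2:vx, 4:vx, 6:vx, 7:vx, 8:vx, 10:vx, 14:tri, 15:vx, 16:vx, 17:vx, 19:tri, 20:tri, 21:tri, 22:vx, 23:vx, 24:vx, 25:tri, 26:tri, 27:tri, 28:tri edges: (14,0,c); (14,4,ck); (14,6,c); (14,10,c); (19,2,c); (19,15,c); (19,16,c); (20,4,c); (20,16,c); (20,17,c); (21,15,c); (21,16,c); (21,17,c); (25,0,c); (25,22,c); (25,24,c); (26,15,c); (26,22,c); (26,23,c); (27,17,c); (27,23,c); (27,24,c); (28,22,c); (28,23,c); (28,24,c)
final:
nodes: 0:vx, 2:vx, 4:vx, 6:vx, 7:vx, 8:vx, 10:vx, 14:tri, 15:vx, 16:vx, 17:vx, 19:tri, 20:tri, 21:tri, 22:vx, 23:vx, 24:vx, 25:tri, 26:tri, 27:tri, 28:tri
edges: (14,0,c); (14,4,ck); (14,6,c); (14,10,c); (19,2,c); (19,15,c); (19,16,c); (20,4,c); (20,16,c); (20,17,c); (21,15,c); (21,16,c); (21,17,c); (25,0,c); (25,22,c); (25,24,c); (26,15,c); (26,22,c); (26,23,c); (27,17,c); (27,23,c); (27,24,c); (28,22,c); (28,23,c); (28,24,c)


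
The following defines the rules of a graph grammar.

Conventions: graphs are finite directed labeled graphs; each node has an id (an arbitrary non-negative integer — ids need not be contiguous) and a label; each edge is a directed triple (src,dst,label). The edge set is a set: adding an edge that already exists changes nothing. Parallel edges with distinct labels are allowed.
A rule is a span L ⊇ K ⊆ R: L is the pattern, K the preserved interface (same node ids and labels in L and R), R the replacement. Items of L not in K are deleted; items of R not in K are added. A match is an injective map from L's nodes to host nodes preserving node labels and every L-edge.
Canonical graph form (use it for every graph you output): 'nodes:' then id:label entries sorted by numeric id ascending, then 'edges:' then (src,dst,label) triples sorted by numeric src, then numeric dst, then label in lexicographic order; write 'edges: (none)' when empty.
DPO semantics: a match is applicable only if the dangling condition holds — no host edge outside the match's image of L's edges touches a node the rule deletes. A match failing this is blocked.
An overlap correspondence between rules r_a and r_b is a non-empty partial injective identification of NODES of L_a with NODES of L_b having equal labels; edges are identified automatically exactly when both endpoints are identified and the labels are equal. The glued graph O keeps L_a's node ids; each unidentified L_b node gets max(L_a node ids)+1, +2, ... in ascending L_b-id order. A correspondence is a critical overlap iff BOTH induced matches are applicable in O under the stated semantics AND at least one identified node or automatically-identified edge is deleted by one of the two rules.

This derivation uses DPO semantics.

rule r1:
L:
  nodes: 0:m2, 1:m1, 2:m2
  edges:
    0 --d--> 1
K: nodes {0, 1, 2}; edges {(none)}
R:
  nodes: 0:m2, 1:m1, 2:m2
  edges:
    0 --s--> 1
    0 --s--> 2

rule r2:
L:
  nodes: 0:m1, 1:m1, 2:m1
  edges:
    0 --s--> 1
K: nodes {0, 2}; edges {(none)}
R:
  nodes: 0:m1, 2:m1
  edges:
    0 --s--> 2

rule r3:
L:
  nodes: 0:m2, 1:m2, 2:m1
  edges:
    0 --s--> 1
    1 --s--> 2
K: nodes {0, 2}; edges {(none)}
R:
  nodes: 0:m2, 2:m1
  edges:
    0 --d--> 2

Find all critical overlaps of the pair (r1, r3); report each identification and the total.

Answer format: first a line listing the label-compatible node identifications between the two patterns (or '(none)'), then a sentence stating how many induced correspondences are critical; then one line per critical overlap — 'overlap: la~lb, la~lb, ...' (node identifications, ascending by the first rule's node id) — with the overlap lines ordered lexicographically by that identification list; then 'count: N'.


label-compatible node identifications between L(r1) and L(r3): 0~0, 0~1, 1~2, 2~0, 2~1
4 of the induced correspondences are critical overlaps of r1 and r3.
overlap: 0~0, 1~2, 2~1
overlap: 0~0, 2~1
overlap: 1~2, 2~1
overlap: 2~1
count: 4


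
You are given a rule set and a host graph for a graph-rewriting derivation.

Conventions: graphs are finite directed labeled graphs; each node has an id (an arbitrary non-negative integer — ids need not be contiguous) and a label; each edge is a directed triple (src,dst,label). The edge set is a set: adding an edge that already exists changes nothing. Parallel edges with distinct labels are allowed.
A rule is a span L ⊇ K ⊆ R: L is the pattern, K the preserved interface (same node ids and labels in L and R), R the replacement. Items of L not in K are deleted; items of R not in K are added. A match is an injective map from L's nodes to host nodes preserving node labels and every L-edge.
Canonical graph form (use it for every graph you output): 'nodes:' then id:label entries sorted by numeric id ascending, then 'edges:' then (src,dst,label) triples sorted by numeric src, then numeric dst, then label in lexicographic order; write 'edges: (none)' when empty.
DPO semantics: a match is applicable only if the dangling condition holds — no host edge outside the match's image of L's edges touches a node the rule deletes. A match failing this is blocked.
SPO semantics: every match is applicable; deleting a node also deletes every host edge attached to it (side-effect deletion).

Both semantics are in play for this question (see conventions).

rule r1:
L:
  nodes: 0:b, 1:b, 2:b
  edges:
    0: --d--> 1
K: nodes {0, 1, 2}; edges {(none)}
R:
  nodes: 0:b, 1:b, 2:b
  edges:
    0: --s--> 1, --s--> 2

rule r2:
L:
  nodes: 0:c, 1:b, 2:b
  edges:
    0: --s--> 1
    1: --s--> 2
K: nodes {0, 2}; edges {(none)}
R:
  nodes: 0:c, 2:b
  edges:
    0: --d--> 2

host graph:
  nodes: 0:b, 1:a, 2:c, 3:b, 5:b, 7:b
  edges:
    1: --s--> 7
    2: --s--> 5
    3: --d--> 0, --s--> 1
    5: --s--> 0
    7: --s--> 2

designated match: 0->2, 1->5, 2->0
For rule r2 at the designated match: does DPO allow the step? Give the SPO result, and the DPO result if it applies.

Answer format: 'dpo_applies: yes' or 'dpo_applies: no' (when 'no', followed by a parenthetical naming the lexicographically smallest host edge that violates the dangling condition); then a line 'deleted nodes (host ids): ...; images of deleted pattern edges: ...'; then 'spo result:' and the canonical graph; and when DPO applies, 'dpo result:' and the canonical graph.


dpo_applies: yes
deleted nodes (host ids): 5; images of deleted pattern edges: (2,5,s); (5,0,s)
spo result:
nodes: 0:b, 1:a, 2:c, 3:b, 7:b
edges: (1,7,s); (2,0,d); (3,0,d); (3,1,s); (7,2,s)
dpo result:
nodes: 0:b, 1:a, 2:c, 3:b, 7:b
edges: (1,7,s); (2,0,d); (3,0,d); (3,1,s); (7,2,s)


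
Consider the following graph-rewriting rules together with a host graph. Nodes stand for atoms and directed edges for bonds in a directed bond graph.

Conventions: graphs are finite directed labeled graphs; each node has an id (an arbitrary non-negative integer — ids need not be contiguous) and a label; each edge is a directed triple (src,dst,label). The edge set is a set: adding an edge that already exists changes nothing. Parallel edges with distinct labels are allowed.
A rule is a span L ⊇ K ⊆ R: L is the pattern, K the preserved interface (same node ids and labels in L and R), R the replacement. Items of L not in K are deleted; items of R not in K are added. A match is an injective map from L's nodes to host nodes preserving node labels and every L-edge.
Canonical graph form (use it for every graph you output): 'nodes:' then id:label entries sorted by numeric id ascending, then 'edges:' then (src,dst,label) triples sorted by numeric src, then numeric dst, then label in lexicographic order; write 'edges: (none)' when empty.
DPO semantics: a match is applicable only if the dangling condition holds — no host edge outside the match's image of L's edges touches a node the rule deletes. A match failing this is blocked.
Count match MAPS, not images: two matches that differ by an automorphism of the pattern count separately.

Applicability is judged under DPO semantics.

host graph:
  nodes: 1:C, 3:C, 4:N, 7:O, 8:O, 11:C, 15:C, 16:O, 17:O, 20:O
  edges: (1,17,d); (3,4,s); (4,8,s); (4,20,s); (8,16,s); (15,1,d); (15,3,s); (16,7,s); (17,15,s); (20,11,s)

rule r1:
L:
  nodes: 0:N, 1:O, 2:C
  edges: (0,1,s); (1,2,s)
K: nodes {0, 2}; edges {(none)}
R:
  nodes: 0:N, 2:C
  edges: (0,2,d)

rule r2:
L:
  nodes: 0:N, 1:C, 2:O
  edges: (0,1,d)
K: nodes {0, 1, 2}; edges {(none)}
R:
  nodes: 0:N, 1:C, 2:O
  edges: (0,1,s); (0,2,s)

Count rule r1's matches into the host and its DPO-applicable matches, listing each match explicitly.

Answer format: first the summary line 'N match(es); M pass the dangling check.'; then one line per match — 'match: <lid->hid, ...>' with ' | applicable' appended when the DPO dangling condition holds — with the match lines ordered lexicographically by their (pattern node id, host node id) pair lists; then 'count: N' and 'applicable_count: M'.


1 match(es); 1 pass the dangling check.
match: 0->4, 1->20, 2->11 | applicable
count: 1
applicable_count: 1


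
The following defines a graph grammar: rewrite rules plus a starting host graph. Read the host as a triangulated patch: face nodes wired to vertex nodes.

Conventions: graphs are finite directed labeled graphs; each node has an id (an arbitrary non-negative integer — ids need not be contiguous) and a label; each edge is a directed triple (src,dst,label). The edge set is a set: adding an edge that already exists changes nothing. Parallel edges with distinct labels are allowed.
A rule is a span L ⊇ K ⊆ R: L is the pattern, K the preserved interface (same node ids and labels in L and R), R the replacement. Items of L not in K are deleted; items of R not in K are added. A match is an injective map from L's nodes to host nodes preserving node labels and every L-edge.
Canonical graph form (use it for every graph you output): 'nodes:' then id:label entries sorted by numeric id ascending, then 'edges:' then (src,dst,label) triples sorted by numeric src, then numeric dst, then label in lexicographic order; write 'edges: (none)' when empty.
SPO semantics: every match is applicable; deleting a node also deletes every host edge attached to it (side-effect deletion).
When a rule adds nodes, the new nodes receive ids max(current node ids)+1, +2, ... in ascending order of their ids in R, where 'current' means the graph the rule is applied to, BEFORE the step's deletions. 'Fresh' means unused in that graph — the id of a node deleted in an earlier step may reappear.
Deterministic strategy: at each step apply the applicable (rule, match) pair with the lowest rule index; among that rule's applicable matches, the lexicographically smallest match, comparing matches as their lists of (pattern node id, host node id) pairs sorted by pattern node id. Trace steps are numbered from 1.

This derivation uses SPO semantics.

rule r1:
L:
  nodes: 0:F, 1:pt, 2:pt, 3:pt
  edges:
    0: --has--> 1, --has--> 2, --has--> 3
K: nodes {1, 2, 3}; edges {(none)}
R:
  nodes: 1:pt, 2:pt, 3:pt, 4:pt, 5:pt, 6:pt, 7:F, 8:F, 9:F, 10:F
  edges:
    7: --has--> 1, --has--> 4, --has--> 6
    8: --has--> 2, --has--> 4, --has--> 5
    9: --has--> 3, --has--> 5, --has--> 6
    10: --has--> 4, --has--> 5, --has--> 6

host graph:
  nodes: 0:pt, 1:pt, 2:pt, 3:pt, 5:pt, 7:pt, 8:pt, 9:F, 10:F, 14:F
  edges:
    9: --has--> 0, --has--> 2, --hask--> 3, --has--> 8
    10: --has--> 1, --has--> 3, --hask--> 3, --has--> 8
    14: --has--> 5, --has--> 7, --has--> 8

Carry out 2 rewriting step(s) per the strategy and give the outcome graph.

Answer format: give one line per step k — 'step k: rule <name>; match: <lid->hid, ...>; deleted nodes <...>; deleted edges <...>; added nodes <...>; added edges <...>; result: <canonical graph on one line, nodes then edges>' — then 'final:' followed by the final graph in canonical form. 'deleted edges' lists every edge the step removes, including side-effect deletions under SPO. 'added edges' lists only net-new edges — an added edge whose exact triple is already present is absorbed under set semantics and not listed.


step 1: rule r1; match: 0->9, 1->0, 2->2, 3->8; deleted nodes 9; deleted edges (9,0,has); (9,2,has); (9,3,hask); (9,8,has); added nodes 15, 16, 17, 18, 19, 20, 21; added edges (18,0,has); (18,15,has); (18,17,has); (19,2,has); (19,15,has); (19,16,has); (20,8,has); (20,16,has); (20,17,has); (21,15,has); (21,16,has); (21,17,has); result: nodes: 0:pt, 1:pt, 2:pt, 3:pt, 5:pt, 7:pt, 8:pt, 10:F, 14:F, 15:pt, 16:pt, 17:pt, 18:F, 19:F, 20:F, 21:F edges: (10,1,has); (10,3,has); (10,3,hask); (10,8,has); (14,5,has); (14,7,has); (14,8,has); (18,0,has); (18,15,has); (18,17,has); (19,2,has); (19,15,has); (19,16,has); (20,8,has); (20,16,has); (20,17,has); (21,15,has); (21,16,has); (21,17,has)
step 2: rule r1; match: 0->10, 1->1, 2->3, 3->8; deleted nodes 10; deleted edges (10,1,has); (10,3,has); (10,3,hask); (10,8,has); added nodes 22, 23, 24, 25, 26, 27, 28; added edges (25,1,has); (25,22,has); (25,24,has); (26,3,has); (26,22,has); (26,23,has); (27,8,has); (27,23,has); (27,24,has); (28,22,has); (28,23,has); (28,24,has); result: nodes: 0:pt, 1:pt, 2:pt, 3:pt, 5:pt, 7:pt, 8:pt, 14:F, 15:pt, 16:pt, 17:pt, 18:F, 19:F, 20:F, 21:F, 22:pt, 23:pt, 24:pt, 25:F, 26:F, 27:F, 28:F edges: (14,5,has); (14,7,has); (14,8,has); (18,0,has); (18,15,has); (18,17,has); (19,2,has); (19,15,has); (19,16,has); (20,8,has); (20,16,has); (20,17,has); (21,15,has); (21,16,has); (21,17,has); (25,1,has); (25,22,has); (25,24,has); (26,3,has); (26,22,has); (26,23,has); (27,8,has); (27,23,has); (27,24,has); (28,22,has); (28,23,has); (28,24,has)
final:
nodes: 0:pt, 1:pt, 2:pt, 3:pt, 5:pt, 7:pt, 8:pt, 14:F, 15:pt, 16:pt, 17:pt, 18:F, 19:F, 20:F, 21:F, 22:pt, 23:pt, 24:pt, 25:F, 26:F, 27:F, 28:F
edges: (14,5,has); (14,7,has); (14,8,has); (18,0,has); (18,15,has); (18,17,has); (19,2,has); (19,15,has); (19,16,has); (20,8,has); (20,16,has); (20,17,has); (21,15,has); (21,16,has); (21,17,has); (25,1,has); (25,22,has); (25,24,has); (26,3,has); (26,22,has); (26,23,has); (27,8,has); (27,23,has); (27,24,has); (28,22,has); (28,23,has); (28,24,has)


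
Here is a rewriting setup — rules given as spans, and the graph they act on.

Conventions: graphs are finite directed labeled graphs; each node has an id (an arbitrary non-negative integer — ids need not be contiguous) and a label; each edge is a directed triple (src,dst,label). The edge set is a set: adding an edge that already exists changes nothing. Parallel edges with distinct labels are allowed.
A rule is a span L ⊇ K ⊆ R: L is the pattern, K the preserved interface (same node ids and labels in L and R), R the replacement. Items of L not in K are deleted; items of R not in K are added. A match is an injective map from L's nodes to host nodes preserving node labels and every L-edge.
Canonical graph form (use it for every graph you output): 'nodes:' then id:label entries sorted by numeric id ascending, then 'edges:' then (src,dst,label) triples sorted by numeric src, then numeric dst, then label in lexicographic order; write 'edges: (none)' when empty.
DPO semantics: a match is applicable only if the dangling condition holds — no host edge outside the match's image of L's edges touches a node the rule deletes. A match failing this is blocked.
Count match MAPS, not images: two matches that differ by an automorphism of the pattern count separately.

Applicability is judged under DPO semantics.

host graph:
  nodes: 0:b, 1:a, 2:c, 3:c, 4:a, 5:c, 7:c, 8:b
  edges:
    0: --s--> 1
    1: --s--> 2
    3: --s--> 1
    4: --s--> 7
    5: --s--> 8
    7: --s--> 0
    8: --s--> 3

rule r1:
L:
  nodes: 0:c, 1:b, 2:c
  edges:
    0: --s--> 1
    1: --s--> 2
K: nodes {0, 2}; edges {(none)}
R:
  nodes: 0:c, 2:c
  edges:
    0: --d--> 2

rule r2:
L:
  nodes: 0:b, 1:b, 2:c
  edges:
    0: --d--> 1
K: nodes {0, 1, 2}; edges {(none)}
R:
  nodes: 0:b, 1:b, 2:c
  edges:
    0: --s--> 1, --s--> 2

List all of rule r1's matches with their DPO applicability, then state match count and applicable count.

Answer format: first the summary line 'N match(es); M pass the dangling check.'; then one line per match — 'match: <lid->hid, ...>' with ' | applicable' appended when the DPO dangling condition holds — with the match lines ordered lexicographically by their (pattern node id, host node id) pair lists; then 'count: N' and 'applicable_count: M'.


1 match(es); 1 pass the dangling check.
match: 0->5, 1->8, 2->3 | applicable
count: 1
applicable_count: 1


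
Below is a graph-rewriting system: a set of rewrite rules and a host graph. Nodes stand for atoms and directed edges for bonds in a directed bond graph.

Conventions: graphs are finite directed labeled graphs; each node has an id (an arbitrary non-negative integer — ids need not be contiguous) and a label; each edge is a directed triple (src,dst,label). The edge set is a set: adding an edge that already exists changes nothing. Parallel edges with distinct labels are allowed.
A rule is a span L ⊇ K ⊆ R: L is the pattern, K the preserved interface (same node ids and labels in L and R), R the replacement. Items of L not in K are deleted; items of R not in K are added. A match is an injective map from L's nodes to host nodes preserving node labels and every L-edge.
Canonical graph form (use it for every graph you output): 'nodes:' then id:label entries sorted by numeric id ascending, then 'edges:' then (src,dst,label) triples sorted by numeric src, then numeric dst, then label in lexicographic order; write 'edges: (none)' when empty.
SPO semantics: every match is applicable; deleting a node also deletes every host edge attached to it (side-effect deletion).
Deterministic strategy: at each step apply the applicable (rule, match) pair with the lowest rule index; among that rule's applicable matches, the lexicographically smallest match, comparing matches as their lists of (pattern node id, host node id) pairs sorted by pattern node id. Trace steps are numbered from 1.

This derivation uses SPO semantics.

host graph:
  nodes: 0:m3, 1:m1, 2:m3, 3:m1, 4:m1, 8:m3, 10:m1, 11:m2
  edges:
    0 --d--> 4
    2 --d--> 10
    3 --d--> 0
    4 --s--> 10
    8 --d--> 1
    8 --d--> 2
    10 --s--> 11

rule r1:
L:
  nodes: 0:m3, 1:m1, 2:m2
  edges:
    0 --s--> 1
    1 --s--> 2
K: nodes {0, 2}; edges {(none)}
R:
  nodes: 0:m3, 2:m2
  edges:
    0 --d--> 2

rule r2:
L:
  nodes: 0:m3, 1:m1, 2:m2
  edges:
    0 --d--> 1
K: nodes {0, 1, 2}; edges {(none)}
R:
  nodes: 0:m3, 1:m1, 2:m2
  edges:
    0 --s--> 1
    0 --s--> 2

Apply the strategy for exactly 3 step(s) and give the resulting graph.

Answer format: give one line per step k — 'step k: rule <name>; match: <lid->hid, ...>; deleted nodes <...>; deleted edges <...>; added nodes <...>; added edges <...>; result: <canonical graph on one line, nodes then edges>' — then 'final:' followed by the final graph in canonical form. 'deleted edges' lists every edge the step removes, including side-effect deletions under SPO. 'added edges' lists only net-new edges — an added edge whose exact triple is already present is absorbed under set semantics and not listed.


step 1: rule r2; match: 0->0, 1->4, 2->11; deleted nodes (none); deleted edges (0,4,d); added nodes (none); added edges (0,4,s); (0,11,s); result: nodes: 0:m3, 1:m1, 2:m3, 3:m1, 4:m1, 8:m3, 10:m1, 11:m2 edges: (0,4,s); (0,11,s); (2,10,d); (3,0,d); (4,10,s); (8,1,d); (8,2,d); (10,11,s)
step 2: rule r2; match: 0->2, 1->10, 2->11; deleted nodes (none); deleted edges (2,10,d); added nodes (none); added edges (2,10,s); (2,11,s); result: nodes: 0:m3, 1:m1, 2:m3, 3:m1, 4:m1, 8:m3, 10:m1, 11:m2 edges: (0,4,s); (0,11,s); (2,10,s); (2,11,s); (3,0,d); (4,10,s); (8,1,d); (8,2,d); (10,11,s)
step 3: rule r1; match: 0->2, 1->10, 2->11; deleted nodes 10; deleted edges (2,10,s); (4,10,s); (10,11,s); added nodes (none); added edges (2,11,d); result: nodes: 0:m3, 1:m1, 2:m3, 3:m1, 4:m1, 8:m3, 11:m2 edges: (0,4,s); (0,11,s); (2,11,d); (2,11,s); (3,0,d); (8,1,d); (8,2,d)
final:
nodes: 0:m3, 1:m1, 2:m3, 3:m1, 4:m1, 8:m3, 11:m2
edges: (0,4,s); (0,11,s); (2,11,d); (2,11,s); (3,0,d); (8,1,d); (8,2,d)


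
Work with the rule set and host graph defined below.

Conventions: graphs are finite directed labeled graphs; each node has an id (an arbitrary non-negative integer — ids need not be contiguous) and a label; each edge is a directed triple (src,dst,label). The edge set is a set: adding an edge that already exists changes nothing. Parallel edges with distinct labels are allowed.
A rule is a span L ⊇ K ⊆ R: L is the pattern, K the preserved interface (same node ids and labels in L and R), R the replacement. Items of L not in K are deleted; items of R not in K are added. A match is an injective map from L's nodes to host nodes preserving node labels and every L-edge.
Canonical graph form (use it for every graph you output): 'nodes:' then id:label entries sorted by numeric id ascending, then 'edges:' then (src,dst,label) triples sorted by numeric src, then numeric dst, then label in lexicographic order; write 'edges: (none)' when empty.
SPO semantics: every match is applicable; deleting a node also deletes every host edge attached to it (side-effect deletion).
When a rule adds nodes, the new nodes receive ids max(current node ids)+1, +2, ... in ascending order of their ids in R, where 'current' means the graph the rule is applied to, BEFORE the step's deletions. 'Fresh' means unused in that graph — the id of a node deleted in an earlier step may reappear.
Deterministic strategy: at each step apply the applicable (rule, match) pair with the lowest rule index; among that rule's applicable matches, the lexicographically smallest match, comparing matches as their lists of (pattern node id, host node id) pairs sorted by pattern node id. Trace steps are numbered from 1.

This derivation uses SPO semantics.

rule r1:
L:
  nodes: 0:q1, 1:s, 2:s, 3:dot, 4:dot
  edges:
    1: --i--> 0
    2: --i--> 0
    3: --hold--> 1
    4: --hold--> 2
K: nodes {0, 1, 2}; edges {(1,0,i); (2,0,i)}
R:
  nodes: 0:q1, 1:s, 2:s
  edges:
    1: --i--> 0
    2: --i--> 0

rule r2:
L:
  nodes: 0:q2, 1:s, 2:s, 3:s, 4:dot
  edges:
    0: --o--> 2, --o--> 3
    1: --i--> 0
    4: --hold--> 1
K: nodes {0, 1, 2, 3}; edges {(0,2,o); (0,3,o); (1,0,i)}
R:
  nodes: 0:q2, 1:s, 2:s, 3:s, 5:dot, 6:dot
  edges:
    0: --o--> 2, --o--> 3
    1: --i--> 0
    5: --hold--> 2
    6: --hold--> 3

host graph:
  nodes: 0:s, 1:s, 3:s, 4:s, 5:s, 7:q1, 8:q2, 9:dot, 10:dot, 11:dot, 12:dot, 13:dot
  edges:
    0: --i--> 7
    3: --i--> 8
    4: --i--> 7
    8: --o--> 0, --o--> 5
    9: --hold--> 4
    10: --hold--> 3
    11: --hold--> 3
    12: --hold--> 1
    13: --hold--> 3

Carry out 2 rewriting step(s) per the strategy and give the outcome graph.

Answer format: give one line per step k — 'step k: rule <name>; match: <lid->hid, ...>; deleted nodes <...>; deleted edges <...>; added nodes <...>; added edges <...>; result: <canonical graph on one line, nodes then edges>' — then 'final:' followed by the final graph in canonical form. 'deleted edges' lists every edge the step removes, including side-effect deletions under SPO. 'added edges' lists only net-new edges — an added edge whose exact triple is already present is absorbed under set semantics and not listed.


step 1: rule r2; match: 0->8, 1->3, 2->0, 3->5, 4->10; deleted nodes 10; deleted edges (10,3,hold); added nodes 14, 15; added edges (14,0,hold); (15,5,hold); result: nodes: 0:s, 1:s, 3:s, 4:s, 5:s, 7:q1, 8:q2, 9:dot, 11:dot, 12:dot, 13:dot, 14:dot, 15:dot edges: (0,7,i); (3,8,i); (4,7,i); (8,0,o); (8,5,o); (9,4,hold); (11,3,hold); (12,1,hold); (13,3,hold); (14,0,hold); (15,5,hold)
step 2: rule r1; match: 0->7, 1->0, 2->4, 3->14, 4->9; deleted nodes 9, 14; deleted edges (9,4,hold); (14,0,hold); added nodes (none); added edges (none); result: nodes: 0:s, 1:s, 3:s, 4:s, 5:s, 7:q1, 8:q2, 11:dot, 12:dot, 13:dot, 15:dot edges: (0,7,i); (3,8,i); (4,7,i); (8,0,o); (8,5,o); (11,3,hold); (12,1,hold); (13,3,hold); (15,5,hold)
final:
nodes: 0:s, 1:s, 3:s, 4:s, 5:s, 7:q1, 8:q2, 11:dot, 12:dot, 13:dot, 15:dot
edges: (0,7,i); (3,8,i); (4,7,i); (8,0,o); (8,5,o); (11,3,hold); (12,1,hold); (13,3,hold); (15,5,hold)


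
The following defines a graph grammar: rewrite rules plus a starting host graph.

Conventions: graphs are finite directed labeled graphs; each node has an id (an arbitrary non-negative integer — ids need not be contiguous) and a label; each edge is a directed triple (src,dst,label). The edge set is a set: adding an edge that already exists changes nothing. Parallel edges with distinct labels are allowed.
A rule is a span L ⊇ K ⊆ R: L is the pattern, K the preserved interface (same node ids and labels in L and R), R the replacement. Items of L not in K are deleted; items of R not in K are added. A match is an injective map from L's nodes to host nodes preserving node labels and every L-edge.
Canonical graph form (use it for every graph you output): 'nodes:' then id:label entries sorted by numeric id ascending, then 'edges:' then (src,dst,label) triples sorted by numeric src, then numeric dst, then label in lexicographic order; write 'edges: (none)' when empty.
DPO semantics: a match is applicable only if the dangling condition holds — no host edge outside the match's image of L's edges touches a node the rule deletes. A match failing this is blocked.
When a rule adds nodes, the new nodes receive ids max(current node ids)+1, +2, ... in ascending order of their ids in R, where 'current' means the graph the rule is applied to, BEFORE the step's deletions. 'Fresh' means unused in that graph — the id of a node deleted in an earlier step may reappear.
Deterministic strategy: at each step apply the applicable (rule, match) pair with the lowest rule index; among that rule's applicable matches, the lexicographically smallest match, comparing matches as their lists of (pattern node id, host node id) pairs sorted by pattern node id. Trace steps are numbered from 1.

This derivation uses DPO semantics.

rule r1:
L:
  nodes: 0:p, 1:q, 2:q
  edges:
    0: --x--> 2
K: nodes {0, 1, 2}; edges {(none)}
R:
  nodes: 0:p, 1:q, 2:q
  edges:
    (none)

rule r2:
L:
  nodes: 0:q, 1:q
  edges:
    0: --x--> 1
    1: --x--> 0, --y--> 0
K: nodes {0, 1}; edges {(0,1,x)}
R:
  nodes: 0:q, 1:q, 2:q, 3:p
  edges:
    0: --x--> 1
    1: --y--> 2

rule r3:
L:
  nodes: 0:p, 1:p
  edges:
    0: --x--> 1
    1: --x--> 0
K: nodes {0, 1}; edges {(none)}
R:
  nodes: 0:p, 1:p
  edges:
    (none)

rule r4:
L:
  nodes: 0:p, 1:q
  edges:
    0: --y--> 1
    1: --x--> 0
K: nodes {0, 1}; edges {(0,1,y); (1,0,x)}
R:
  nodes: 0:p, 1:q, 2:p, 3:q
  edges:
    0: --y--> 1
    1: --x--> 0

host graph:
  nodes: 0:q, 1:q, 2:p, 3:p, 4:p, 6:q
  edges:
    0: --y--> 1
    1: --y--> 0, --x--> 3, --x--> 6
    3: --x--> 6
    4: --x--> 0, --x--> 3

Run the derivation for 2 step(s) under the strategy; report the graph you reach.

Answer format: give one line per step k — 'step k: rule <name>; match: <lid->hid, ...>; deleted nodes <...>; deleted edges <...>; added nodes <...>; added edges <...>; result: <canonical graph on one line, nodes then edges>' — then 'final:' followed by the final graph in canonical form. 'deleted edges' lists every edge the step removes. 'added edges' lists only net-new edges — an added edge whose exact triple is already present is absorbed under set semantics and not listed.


step 1: rule r1; match: 0->3, 1->0, 2->6; deleted nodes (none); deleted edges (3,6,x); added nodes (none); added edges (none); result: nodes: 0:q, 1:q, 2:p, 3:p, 4:p, 6:q edges: (0,1,y); (1,0,y); (1,3,x); (1,6,x); (4,0,x); (4,3,x)
step 2: rule r1; match: 0->4, 1->1, 2->0; deleted nodes (none); deleted edges (4,0,x); added nodes (none); added edges (none); result: nodes: 0:q, 1:q, 2:p, 3:p, 4:p, 6:q edges: (0,1,y); (1,0,y); (1,3,x); (1,6,x); (4,3,x)
final:
nodes: 0:q, 1:q, 2:p, 3:p, 4:p, 6:q
edges: (0,1,y); (1,0,y); (1,3,x); (1,6,x); (4,3,x)


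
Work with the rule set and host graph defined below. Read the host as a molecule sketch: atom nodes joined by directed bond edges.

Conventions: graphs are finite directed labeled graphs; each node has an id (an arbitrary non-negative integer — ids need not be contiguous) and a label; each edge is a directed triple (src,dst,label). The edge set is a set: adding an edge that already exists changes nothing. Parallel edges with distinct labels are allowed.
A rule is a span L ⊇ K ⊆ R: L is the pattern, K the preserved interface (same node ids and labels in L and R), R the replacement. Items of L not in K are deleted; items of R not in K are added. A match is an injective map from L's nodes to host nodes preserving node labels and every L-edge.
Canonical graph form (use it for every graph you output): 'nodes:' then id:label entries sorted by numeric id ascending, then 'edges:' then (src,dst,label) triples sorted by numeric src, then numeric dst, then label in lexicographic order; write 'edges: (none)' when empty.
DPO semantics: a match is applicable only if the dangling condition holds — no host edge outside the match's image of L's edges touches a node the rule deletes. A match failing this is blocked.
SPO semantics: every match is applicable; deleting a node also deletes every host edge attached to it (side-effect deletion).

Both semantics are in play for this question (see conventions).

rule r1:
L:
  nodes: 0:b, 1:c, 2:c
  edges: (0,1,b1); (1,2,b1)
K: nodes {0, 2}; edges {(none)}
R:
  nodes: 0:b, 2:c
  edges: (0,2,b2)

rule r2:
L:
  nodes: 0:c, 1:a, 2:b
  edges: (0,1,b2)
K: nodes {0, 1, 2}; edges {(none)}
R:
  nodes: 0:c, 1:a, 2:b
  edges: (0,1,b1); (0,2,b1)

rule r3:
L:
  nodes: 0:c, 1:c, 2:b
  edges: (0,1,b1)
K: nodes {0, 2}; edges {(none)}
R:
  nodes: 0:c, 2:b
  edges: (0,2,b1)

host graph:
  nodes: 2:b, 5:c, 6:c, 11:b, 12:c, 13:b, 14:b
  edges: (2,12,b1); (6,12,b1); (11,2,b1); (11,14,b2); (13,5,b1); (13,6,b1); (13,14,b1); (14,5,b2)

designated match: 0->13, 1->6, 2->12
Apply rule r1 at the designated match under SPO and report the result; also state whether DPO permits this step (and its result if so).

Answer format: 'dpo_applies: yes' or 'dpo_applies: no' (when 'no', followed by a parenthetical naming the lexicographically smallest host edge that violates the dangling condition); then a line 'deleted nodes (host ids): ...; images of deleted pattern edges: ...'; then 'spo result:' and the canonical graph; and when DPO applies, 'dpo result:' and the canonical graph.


dpo_applies: yes
deleted nodes (host ids): 6; images of deleted pattern edges: (6,12,b1); (13,6,b1)
spo result:
nodes: 2:b, 5:c, 11:b, 12:c, 13:b, 14:b
edges: (2,12,b1); (11,2,b1); (11,14,b2); (13,5,b1); (13,12,b2); (13,14,b1); (14,5,b2)
dpo result:
nodes: 2:b, 5:c, 11:b, 12:c, 13:b, 14:b
edges: (2,12,b1); (11,2,b1); (11,14,b2); (13,5,b1); (13,12,b2); (13,14,b1); (14,5,b2)


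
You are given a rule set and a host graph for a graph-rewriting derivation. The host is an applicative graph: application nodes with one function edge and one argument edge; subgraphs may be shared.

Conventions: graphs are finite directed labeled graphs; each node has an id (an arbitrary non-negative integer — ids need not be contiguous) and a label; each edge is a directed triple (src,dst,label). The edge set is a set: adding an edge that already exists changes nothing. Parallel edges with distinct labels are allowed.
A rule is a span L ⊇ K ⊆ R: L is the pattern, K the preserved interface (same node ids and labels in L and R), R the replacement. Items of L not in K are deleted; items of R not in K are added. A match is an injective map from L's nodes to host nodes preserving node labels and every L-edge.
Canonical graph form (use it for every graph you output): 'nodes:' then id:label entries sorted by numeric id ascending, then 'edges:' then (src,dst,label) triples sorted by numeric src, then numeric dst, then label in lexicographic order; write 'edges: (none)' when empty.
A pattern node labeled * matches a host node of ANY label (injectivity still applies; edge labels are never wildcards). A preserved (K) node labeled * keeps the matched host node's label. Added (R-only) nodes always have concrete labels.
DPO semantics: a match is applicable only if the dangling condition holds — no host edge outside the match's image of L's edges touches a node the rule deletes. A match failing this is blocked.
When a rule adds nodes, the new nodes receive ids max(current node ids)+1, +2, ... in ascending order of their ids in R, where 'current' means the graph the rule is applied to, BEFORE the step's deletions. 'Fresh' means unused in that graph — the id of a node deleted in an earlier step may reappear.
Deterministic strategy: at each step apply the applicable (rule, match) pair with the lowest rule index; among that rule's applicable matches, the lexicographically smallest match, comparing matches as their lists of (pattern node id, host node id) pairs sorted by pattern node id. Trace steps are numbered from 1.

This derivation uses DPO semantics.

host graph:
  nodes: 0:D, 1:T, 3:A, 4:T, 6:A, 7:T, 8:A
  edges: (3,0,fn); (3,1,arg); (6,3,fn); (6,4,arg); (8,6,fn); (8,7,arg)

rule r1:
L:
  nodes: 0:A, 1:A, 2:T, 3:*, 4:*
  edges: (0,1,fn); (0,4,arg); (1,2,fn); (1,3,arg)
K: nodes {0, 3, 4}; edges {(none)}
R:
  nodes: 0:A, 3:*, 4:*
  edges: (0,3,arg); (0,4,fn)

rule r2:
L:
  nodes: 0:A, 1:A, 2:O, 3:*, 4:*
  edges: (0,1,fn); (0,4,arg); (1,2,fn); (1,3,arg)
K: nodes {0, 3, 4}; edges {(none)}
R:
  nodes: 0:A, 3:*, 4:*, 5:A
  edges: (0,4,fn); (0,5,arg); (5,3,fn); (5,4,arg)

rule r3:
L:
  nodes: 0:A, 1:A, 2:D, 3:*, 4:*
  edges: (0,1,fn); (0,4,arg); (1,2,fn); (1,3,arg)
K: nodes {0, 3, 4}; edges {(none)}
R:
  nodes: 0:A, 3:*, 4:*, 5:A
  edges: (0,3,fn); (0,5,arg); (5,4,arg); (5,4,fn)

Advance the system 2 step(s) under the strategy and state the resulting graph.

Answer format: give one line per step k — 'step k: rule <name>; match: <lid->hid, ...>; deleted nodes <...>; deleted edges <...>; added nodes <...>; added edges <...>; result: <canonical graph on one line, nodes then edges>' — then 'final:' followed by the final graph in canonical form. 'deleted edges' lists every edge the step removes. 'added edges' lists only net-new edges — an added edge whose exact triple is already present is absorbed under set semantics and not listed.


step 1: rule r3; match: 0->6, 1->3, 2->0, 3->1, 4->4; deleted nodes 0, 3; deleted edges (3,0,fn); (3,1,arg); (6,3,fn); (6,4,arg); added nodes 9; added edges (6,1,fn); (6,9,arg); (9,4,arg); (9,4,fn); result: nodes: 1:T, 4:T, 6:A, 7:T, 8:A, 9:A edges: (6,1,fn); (6,9,arg); (8,6,fn); (8,7,arg); (9,4,arg); (9,4,fn)
step 2: rule r1; match: 0->8, 1->6, 2->1, 3->9, 4->7; deleted nodes 1, 6; deleted edges (6,1,fn); (6,9,arg); (8,6,fn); (8,7,arg); added nodes (none); added edges (8,7,fn); (8,9,arg); result: nodes: 4:T, 7:T, 8:A, 9:A edges: (8,7,fn); (8,9,arg); (9,4,arg); (9,4,fn)
final:
nodes: 4:T, 7:T, 8:A, 9:A
edges: (8,7,fn); (8,9,arg); (9,4,arg); (9,4,fn)
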